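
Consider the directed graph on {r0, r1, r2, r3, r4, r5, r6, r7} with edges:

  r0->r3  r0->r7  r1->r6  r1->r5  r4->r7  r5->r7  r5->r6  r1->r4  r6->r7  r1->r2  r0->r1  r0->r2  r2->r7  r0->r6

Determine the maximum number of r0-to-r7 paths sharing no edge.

Assign every edge capacity 1; by Menger, the answer equals the max flow.
Path r0→r7 (+1); total 1.
Path r0→r2→r7 (+1); total 2.
Path r0→r6→r7 (+1); total 3.
Path r0→r1→r4→r7 (+1); total 4.
No residual r0→r7 path; max flow = 4.
Certifying cut of size 4: {r0→r1, r0→r2, r0→r6, r0→r7}.

4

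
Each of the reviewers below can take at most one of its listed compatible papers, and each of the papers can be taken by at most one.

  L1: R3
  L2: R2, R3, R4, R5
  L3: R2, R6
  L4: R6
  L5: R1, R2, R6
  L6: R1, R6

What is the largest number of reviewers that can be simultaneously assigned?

Unit-capacity flow: source→left, listed edges, right→sink; max matching = max flow.
Augmenting path L1→R3 (+1); matched 1.
Augmenting path L2→R2 (+1); matched 2.
Augmenting path L3→R6 (+1); matched 3.
Augmenting path L5→R1 (+1); matched 4.
Augmenting path L4→R6→L3→R2→L2→R4 (+1); matched 5.
No augmenting path remains; maximum matching = 5.
König certificate: {L1, L2, R1, R2, R6} is a vertex cover of size 5 (every listed pair touches it), so no matching can be larger.

5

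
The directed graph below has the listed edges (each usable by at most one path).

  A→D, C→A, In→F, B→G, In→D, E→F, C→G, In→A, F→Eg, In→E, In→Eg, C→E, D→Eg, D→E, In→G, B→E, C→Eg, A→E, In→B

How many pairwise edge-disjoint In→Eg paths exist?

3

Assign every edge capacity 1; by Menger, the answer equals the max flow.
Path In→Eg (+1); total 1.
Path In→D→Eg (+1); total 2.
Path In→F→Eg (+1); total 3.
No residual In→Eg path; max flow = 3.
Certifying cut of size 3: {D→Eg, F→Eg, In→Eg}.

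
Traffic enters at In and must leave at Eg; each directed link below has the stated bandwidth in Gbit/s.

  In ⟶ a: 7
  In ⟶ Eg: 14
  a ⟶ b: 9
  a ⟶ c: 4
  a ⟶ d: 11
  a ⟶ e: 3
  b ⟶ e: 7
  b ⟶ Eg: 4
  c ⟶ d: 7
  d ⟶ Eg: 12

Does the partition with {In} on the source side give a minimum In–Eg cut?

Given cut capacity: 7 + 14 = 21.
Augment In→Eg: bottleneck 14, flow now 14.
Augment In→a→b→Eg: bottleneck 4, flow now 18.
Augment In→a→d→Eg: bottleneck 3, flow now 21.
No augmenting path remains; maximum flow = 21.
Cut capacity 21 equals the max flow, so it is a minimum cut.

Yes — it is a minimum cut (capacity 21).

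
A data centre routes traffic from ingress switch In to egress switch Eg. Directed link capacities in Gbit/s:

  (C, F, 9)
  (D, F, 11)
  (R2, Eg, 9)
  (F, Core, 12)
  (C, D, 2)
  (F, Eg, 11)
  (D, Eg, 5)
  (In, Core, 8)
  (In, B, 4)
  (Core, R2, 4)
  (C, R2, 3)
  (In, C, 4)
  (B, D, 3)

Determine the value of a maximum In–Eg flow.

Augment In→Core→R2→Eg: bottleneck 4, flow now 4.
Augment In→C→F→Eg: bottleneck 4, flow now 8.
Augment In→B→D→Eg: bottleneck 3, flow now 11.
No augmenting path remains; maximum flow = 11.
In the residual graph, reachable from In: {In, Core, B}.
Min-cut edges: In→C (4), Core→R2 (4), B→D (3); capacity 4 + 4 + 3 = 11.
This cut is saturated, so no flow can exceed 11.

11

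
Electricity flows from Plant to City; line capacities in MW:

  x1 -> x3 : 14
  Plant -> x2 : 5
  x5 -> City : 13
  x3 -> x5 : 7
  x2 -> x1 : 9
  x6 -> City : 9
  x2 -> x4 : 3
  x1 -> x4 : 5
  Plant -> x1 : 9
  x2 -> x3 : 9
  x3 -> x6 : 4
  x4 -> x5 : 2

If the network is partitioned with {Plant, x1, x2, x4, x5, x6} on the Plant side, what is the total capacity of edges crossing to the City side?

45

Edges leaving {Plant, x1, x2, x4, x5, x6}: x1→x3 (14), x2→x3 (9), x5→City (13), x6→City (9).
Cut capacity = 14 + 9 + 13 + 9 = 45.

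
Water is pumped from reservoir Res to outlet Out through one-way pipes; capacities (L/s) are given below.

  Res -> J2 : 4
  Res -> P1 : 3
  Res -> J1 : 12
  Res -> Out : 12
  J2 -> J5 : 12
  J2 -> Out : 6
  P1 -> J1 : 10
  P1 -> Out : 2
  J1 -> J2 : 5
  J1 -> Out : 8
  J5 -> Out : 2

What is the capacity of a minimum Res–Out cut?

30

Augment Res→Out: bottleneck 12, flow now 12.
Augment Res→J2→Out: bottleneck 4, flow now 16.
Augment Res→P1→Out: bottleneck 2, flow now 18.
Augment Res→J1→Out: bottleneck 8, flow now 26.
Augment Res→J1→J2→Out: bottleneck 2, flow now 28.
Augment Res→J1→J2→J5→Out: bottleneck 2, flow now 30.
No augmenting path remains; maximum flow = 30.
By max-flow min-cut, the minimum cut capacity equals the max flow.
In the residual graph, reachable from Res: {Res, J2, P1, J1, J5}.
Min-cut edges: Res→Out (12), J2→Out (6), P1→Out (2), J1→Out (8), J5→Out (2); capacity 12 + 6 + 2 + 8 + 2 = 30.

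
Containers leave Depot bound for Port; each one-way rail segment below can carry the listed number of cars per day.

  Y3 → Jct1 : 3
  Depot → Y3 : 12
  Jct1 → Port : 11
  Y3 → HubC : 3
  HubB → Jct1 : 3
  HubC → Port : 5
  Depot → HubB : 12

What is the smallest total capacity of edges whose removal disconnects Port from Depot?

Augment Depot→HubB→Jct1→Port: bottleneck 3, flow now 3.
Augment Depot→Y3→Jct1→Port: bottleneck 3, flow now 6.
Augment Depot→Y3→HubC→Port: bottleneck 3, flow now 9.
No augmenting path remains; maximum flow = 9.
By max-flow min-cut, the minimum cut capacity equals the max flow.
In the residual graph, reachable from Depot: {Depot, HubB, Y3}.
Min-cut edges: HubB→Jct1 (3), Y3→Jct1 (3), Y3→HubC (3); capacity 3 + 3 + 3 = 9.

9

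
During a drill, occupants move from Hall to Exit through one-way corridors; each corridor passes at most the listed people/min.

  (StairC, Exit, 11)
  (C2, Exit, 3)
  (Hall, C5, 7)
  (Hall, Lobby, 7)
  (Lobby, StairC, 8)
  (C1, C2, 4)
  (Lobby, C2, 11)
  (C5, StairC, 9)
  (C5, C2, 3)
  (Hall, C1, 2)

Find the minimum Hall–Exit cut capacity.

Augment Hall→C5→StairC→Exit: bottleneck 7, flow now 7.
Augment Hall→C1→C2→Exit: bottleneck 2, flow now 9.
Augment Hall→Lobby→StairC→Exit: bottleneck 4, flow now 13.
Augment Hall→Lobby→C2→Exit: bottleneck 1, flow now 14.
No augmenting path remains; maximum flow = 14.
By max-flow min-cut, the minimum cut capacity equals the max flow.
In the residual graph, reachable from Hall: {Hall, C5, C1, Lobby, StairC, C2}.
Min-cut edges: StairC→Exit (11), C2→Exit (3); capacity 11 + 3 = 14.

14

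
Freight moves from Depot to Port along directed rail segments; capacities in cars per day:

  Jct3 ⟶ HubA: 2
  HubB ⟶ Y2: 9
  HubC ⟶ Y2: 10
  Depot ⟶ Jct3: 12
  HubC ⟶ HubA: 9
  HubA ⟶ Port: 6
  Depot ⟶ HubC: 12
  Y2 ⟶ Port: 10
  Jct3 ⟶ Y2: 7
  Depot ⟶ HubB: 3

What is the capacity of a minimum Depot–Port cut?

Augment Depot→HubB→Y2→Port: bottleneck 3, flow now 3.
Augment Depot→Jct3→Y2→Port: bottleneck 7, flow now 10.
Augment Depot→Jct3→HubA→Port: bottleneck 2, flow now 12.
Augment Depot→HubC→HubA→Port: bottleneck 4, flow now 16.
No augmenting path remains; maximum flow = 16.
By max-flow min-cut, the minimum cut capacity equals the max flow.
In the residual graph, reachable from Depot: {Depot, HubB, Jct3, HubC, Y2, HubA}.
Min-cut edges: Y2→Port (10), HubA→Port (6); capacity 10 + 6 = 16.

16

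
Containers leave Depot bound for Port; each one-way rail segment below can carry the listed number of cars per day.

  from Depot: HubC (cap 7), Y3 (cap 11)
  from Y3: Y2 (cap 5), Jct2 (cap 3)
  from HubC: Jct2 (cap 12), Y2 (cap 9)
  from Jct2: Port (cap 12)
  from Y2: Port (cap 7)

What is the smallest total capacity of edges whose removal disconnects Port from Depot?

Augment Depot→Y3→Jct2→Port: bottleneck 3, flow now 3.
Augment Depot→Y3→Y2→Port: bottleneck 5, flow now 8.
Augment Depot→HubC→Jct2→Port: bottleneck 7, flow now 15.
No augmenting path remains; maximum flow = 15.
By max-flow min-cut, the minimum cut capacity equals the max flow.
In the residual graph, reachable from Depot: {Depot, Y3}.
Min-cut edges: Depot→HubC (7), Y3→Jct2 (3), Y3→Y2 (5); capacity 7 + 3 + 5 = 15.

15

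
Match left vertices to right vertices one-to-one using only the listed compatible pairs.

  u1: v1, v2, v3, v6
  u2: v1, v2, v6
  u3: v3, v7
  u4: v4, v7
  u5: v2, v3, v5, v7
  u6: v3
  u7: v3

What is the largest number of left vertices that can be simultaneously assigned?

6

Unit-capacity flow: source→left, listed edges, right→sink; max matching = max flow.
Augmenting path u1→v1 (+1); matched 1.
Augmenting path u2→v2 (+1); matched 2.
Augmenting path u3→v3 (+1); matched 3.
Augmenting path u4→v4 (+1); matched 4.
Augmenting path u5→v5 (+1); matched 5.
Augmenting path u6→v3→u3→v7 (+1); matched 6.
No augmenting path remains; maximum matching = 6.
König certificate: {u1, u2, u3, u4, u5, v3} is a vertex cover of size 6 (every listed pair touches it), so no matching can be larger.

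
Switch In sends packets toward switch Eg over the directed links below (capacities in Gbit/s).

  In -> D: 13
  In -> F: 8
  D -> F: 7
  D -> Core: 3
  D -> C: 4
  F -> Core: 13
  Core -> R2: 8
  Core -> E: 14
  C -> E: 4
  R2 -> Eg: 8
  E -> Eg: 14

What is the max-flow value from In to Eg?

20

Augment In→D→Core→R2→Eg: bottleneck 3, flow now 3.
Augment In→D→C→E→Eg: bottleneck 4, flow now 7.
Augment In→F→Core→R2→Eg: bottleneck 5, flow now 12.
Augment In→F→Core→E→Eg: bottleneck 3, flow now 15.
Augment In→D→F→Core→E→Eg: bottleneck 5, flow now 20.
No augmenting path remains; maximum flow = 20.
In the residual graph, reachable from In: {In, D, F}.
Min-cut edges: D→Core (3), D→C (4), F→Core (13); capacity 3 + 4 + 13 = 20.
This cut is saturated, so no flow can exceed 20.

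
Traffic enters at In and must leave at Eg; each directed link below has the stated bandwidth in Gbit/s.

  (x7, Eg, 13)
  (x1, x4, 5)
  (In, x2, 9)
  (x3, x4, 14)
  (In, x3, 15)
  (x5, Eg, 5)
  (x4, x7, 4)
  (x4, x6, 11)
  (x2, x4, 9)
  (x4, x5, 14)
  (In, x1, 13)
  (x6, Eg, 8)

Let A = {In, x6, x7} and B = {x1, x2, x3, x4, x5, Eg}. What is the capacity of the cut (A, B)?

58

Edges leaving {In, x6, x7}: In→x1 (13), In→x2 (9), In→x3 (15), x6→Eg (8), x7→Eg (13).
Cut capacity = 13 + 9 + 15 + 8 + 13 = 58.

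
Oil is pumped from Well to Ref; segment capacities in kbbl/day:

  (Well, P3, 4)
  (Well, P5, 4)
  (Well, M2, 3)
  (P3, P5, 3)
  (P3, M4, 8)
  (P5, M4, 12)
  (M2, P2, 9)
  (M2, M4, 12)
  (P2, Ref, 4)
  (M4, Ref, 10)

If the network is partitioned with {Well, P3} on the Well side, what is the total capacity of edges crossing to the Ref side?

18

Edges leaving {Well, P3}: Well→P5 (4), Well→M2 (3), P3→P5 (3), P3→M4 (8).
Cut capacity = 4 + 3 + 3 + 8 = 18.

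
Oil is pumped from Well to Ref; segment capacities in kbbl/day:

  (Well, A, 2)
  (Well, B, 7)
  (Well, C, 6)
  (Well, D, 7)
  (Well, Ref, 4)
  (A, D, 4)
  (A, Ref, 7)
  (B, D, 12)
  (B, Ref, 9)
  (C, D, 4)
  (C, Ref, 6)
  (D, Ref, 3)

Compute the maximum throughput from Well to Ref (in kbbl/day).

Augment Well→Ref: bottleneck 4, flow now 4.
Augment Well→A→Ref: bottleneck 2, flow now 6.
Augment Well→B→Ref: bottleneck 7, flow now 13.
Augment Well→C→Ref: bottleneck 6, flow now 19.
Augment Well→D→Ref: bottleneck 3, flow now 22.
No augmenting path remains; maximum flow = 22.
In the residual graph, reachable from Well: {Well, D}.
Min-cut edges: Well→A (2), Well→B (7), Well→C (6), Well→Ref (4), D→Ref (3); capacity 2 + 7 + 6 + 4 + 3 = 22.
This cut is saturated, so no flow can exceed 22.

22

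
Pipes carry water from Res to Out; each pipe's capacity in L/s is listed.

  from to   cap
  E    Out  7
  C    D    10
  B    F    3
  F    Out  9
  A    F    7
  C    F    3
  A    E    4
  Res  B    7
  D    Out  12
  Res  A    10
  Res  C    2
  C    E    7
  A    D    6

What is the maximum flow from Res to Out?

Augment Res→A→D→Out: bottleneck 6, flow now 6.
Augment Res→A→E→Out: bottleneck 4, flow now 10.
Augment Res→B→F→Out: bottleneck 3, flow now 13.
Augment Res→C→D→Out: bottleneck 2, flow now 15.
No augmenting path remains; maximum flow = 15.
In the residual graph, reachable from Res: {Res, B}.
Min-cut edges: Res→A (10), Res→C (2), B→F (3); capacity 10 + 2 + 3 = 15.
This cut is saturated, so no flow can exceed 15.

15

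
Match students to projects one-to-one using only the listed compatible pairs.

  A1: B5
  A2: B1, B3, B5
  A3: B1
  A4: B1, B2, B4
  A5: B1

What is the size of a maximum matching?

4

Unit-capacity flow: source→left, listed edges, right→sink; max matching = max flow.
Augmenting path A1→B5 (+1); matched 1.
Augmenting path A2→B1 (+1); matched 2.
Augmenting path A4→B2 (+1); matched 3.
Augmenting path A3→B1→A2→B3 (+1); matched 4.
No augmenting path remains; maximum matching = 4.
König certificate: {A1, A2, A4, B1} is a vertex cover of size 4 (every listed pair touches it), so no matching can be larger.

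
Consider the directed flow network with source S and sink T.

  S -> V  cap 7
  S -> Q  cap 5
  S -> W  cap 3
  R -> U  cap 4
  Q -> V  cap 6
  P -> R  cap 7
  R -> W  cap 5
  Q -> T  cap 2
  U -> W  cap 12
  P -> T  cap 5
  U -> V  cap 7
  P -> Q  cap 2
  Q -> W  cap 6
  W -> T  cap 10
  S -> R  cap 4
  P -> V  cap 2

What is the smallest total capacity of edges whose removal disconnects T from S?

Augment S→Q→T: bottleneck 2, flow now 2.
Augment S→W→T: bottleneck 3, flow now 5.
Augment S→Q→W→T: bottleneck 3, flow now 8.
Augment S→R→W→T: bottleneck 4, flow now 12.
No augmenting path remains; maximum flow = 12.
By max-flow min-cut, the minimum cut capacity equals the max flow.
In the residual graph, reachable from S: {S, V}.
Min-cut edges: S→Q (5), S→R (4), S→W (3); capacity 5 + 4 + 3 = 12.

12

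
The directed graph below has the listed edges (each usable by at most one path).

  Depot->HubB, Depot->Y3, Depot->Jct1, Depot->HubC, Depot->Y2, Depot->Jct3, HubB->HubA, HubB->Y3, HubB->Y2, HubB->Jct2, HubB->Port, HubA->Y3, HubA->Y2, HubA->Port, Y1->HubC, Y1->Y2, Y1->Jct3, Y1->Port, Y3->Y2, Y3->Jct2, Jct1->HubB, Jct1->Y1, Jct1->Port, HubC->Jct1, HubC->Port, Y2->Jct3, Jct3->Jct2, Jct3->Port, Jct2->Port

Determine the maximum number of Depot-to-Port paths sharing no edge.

Assign every edge capacity 1; by Menger, the answer equals the max flow.
Path Depot→HubB→Port (+1); total 1.
Path Depot→Jct1→Port (+1); total 2.
Path Depot→HubC→Port (+1); total 3.
Path Depot→Jct3→Port (+1); total 4.
Path Depot→Y3→Jct2→Port (+1); total 5.
No residual Depot→Port path; max flow = 5.
Certifying cut of size 5: {Depot→HubB, Depot→HubC, Depot→Jct1, Jct2→Port, Jct3→Port}.

5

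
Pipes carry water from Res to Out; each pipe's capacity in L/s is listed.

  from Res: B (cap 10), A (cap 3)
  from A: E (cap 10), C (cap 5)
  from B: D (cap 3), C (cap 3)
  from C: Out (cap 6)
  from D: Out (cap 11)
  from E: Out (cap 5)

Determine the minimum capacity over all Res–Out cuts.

Augment Res→A→C→Out: bottleneck 3, flow now 3.
Augment Res→B→C→Out: bottleneck 3, flow now 6.
Augment Res→B→D→Out: bottleneck 3, flow now 9.
No augmenting path remains; maximum flow = 9.
By max-flow min-cut, the minimum cut capacity equals the max flow.
In the residual graph, reachable from Res: {Res, B}.
Min-cut edges: Res→A (3), B→C (3), B→D (3); capacity 3 + 3 + 3 = 9.

9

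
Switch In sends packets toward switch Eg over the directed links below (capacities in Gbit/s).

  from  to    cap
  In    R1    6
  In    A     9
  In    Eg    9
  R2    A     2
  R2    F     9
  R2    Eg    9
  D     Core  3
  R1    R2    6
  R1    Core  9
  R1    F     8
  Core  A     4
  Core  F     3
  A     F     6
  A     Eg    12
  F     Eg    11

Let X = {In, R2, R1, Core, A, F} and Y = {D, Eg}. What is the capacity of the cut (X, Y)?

41

Edges leaving {In, R2, R1, Core, A, F}: In→Eg (9), R2→Eg (9), A→Eg (12), F→Eg (11).
Cut capacity = 9 + 9 + 12 + 11 = 41.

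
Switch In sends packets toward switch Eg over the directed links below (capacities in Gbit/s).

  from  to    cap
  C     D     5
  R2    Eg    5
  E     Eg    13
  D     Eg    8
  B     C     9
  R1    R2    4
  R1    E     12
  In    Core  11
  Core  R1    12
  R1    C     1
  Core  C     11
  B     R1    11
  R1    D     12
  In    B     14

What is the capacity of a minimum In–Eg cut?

Augment In→Core→C→D→Eg: bottleneck 5, flow now 5.
Augment In→Core→R1→E→Eg: bottleneck 6, flow now 11.
Augment In→B→R1→E→Eg: bottleneck 6, flow now 17.
Augment In→B→R1→R2→Eg: bottleneck 4, flow now 21.
Augment In→B→R1→D→Eg: bottleneck 1, flow now 22.
Augment In→B→C→Core→R1→D→Eg: bottleneck 2, flow now 24. (uses reverse residual edge)
No augmenting path remains; maximum flow = 24.
By max-flow min-cut, the minimum cut capacity equals the max flow.
In the residual graph, reachable from In: {In, Core, B, C, R1, D}.
Min-cut edges: R1→E (12), R1→R2 (4), D→Eg (8); capacity 12 + 4 + 8 = 24.

24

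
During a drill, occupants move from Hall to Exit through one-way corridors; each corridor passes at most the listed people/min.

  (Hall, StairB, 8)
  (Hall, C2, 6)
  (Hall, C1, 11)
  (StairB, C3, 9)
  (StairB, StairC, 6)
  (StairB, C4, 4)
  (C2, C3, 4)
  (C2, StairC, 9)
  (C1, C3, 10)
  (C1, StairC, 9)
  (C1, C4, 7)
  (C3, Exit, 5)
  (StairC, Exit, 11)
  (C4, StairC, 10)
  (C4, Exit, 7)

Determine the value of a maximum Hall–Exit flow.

23

Augment Hall→StairB→C3→Exit: bottleneck 5, flow now 5.
Augment Hall→StairB→StairC→Exit: bottleneck 3, flow now 8.
Augment Hall→C2→StairC→Exit: bottleneck 6, flow now 14.
Augment Hall→C1→StairC→Exit: bottleneck 2, flow now 16.
Augment Hall→C1→C4→Exit: bottleneck 7, flow now 23.
No augmenting path remains; maximum flow = 23.
In the residual graph, reachable from Hall: {Hall, StairB, C2, C1, C3, StairC, C4}.
Min-cut edges: C3→Exit (5), StairC→Exit (11), C4→Exit (7); capacity 5 + 11 + 7 = 23.
This cut is saturated, so no flow can exceed 23.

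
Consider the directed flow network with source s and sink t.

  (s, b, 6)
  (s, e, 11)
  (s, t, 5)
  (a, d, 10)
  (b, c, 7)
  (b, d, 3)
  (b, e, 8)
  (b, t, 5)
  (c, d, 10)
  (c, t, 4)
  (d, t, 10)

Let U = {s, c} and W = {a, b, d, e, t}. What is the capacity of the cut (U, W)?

Edges leaving {s, c}: s→b (6), s→e (11), s→t (5), c→d (10), c→t (4).
Cut capacity = 6 + 11 + 5 + 10 + 4 = 36.

36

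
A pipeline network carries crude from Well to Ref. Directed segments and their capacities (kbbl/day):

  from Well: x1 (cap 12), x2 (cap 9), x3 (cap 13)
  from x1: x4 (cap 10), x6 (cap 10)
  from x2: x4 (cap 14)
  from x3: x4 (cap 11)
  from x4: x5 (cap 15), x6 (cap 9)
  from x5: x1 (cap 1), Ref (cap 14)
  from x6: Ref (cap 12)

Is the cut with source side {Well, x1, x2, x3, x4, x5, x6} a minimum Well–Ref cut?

Yes — it is a minimum cut (capacity 26).

Given cut capacity: 14 + 12 = 26.
Augment Well→x1→x6→Ref: bottleneck 10, flow now 10.
Augment Well→x1→x4→x5→Ref: bottleneck 2, flow now 12.
Augment Well→x2→x4→x5→Ref: bottleneck 9, flow now 21.
Augment Well→x3→x4→x5→Ref: bottleneck 3, flow now 24.
Augment Well→x3→x4→x6→Ref: bottleneck 2, flow now 26.
No augmenting path remains; maximum flow = 26.
Cut capacity 26 equals the max flow, so it is a minimum cut.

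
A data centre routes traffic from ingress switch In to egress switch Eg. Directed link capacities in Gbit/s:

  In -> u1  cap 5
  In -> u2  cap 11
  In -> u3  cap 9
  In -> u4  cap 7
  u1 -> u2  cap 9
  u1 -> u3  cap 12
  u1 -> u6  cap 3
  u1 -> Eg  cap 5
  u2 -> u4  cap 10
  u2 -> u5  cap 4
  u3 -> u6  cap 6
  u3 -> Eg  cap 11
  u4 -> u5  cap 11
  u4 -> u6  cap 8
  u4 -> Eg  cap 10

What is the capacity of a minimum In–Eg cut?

24

Augment In→u1→Eg: bottleneck 5, flow now 5.
Augment In→u3→Eg: bottleneck 9, flow now 14.
Augment In→u4→Eg: bottleneck 7, flow now 21.
Augment In→u2→u4→Eg: bottleneck 3, flow now 24.
No augmenting path remains; maximum flow = 24.
By max-flow min-cut, the minimum cut capacity equals the max flow.
In the residual graph, reachable from In: {In, u2, u4, u5, u6}.
Min-cut edges: In→u1 (5), In→u3 (9), u4→Eg (10); capacity 5 + 9 + 10 = 24.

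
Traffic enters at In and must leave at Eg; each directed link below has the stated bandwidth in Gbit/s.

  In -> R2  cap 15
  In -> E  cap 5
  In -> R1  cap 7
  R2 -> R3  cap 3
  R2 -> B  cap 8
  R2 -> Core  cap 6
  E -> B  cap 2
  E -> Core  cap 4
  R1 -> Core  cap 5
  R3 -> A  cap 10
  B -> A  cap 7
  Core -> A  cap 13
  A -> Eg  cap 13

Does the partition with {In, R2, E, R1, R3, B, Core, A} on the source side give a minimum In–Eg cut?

Yes — it is a minimum cut (capacity 13).

Given cut capacity: 13 = 13.
Augment In→R2→R3→A→Eg: bottleneck 3, flow now 3.
Augment In→R2→B→A→Eg: bottleneck 7, flow now 10.
Augment In→R2→Core→A→Eg: bottleneck 3, flow now 13.
No augmenting path remains; maximum flow = 13.
Cut capacity 13 equals the max flow, so it is a minimum cut.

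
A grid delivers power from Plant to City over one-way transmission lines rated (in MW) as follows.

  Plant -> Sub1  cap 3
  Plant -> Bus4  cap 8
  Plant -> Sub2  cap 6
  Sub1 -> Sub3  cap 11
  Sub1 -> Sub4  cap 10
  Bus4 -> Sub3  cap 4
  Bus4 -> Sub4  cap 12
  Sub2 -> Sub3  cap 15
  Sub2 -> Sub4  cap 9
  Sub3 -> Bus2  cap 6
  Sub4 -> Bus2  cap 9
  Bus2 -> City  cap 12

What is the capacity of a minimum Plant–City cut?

Augment Plant→Sub1→Sub3→Bus2→City: bottleneck 3, flow now 3.
Augment Plant→Bus4→Sub3→Bus2→City: bottleneck 3, flow now 6.
Augment Plant→Bus4→Sub4→Bus2→City: bottleneck 5, flow now 11.
Augment Plant→Sub2→Sub4→Bus2→City: bottleneck 1, flow now 12.
No augmenting path remains; maximum flow = 12.
By max-flow min-cut, the minimum cut capacity equals the max flow.
In the residual graph, reachable from Plant: {Plant, Sub1, Bus4, Sub2, Sub3, Sub4, Bus2}.
Min-cut edges: Bus2→City (12); capacity 12 = 12.

12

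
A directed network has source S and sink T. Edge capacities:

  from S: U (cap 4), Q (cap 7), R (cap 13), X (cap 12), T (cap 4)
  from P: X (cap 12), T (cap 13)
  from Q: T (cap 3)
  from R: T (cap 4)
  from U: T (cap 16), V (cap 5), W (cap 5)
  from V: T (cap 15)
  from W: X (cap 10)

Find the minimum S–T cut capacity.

Augment S→T: bottleneck 4, flow now 4.
Augment S→Q→T: bottleneck 3, flow now 7.
Augment S→R→T: bottleneck 4, flow now 11.
Augment S→U→T: bottleneck 4, flow now 15.
No augmenting path remains; maximum flow = 15.
By max-flow min-cut, the minimum cut capacity equals the max flow.
In the residual graph, reachable from S: {S, Q, R, X}.
Min-cut edges: S→U (4), S→T (4), Q→T (3), R→T (4); capacity 4 + 4 + 3 + 4 = 15.

15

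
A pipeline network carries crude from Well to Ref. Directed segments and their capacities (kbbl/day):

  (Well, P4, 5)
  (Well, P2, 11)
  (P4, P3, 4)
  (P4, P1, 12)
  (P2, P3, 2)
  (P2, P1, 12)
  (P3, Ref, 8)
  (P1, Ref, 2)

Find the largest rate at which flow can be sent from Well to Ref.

8

Augment Well→P4→P3→Ref: bottleneck 4, flow now 4.
Augment Well→P4→P1→Ref: bottleneck 1, flow now 5.
Augment Well→P2→P3→Ref: bottleneck 2, flow now 7.
Augment Well→P2→P1→Ref: bottleneck 1, flow now 8.
No augmenting path remains; maximum flow = 8.
In the residual graph, reachable from Well: {Well, P4, P2, P1}.
Min-cut edges: P4→P3 (4), P2→P3 (2), P1→Ref (2); capacity 4 + 2 + 2 = 8.
This cut is saturated, so no flow can exceed 8.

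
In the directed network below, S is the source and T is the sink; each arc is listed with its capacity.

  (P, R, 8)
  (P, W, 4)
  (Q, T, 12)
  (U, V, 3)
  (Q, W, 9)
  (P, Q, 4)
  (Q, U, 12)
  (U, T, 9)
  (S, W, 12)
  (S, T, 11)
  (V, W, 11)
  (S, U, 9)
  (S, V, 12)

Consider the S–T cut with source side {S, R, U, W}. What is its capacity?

Edges leaving {S, R, U, W}: S→V (12), S→T (11), U→V (3), U→T (9).
Cut capacity = 12 + 11 + 3 + 9 = 35.

35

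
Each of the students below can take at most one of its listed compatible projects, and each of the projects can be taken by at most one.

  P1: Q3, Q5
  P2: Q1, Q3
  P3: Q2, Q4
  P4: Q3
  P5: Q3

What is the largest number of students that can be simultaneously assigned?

Unit-capacity flow: source→left, listed edges, right→sink; max matching = max flow.
Augmenting path P1→Q3 (+1); matched 1.
Augmenting path P2→Q1 (+1); matched 2.
Augmenting path P3→Q2 (+1); matched 3.
Augmenting path P4→Q3→P1→Q5 (+1); matched 4.
No augmenting path remains; maximum matching = 4.
König certificate: {P1, P2, P3, Q3} is a vertex cover of size 4 (every listed pair touches it), so no matching can be larger.

4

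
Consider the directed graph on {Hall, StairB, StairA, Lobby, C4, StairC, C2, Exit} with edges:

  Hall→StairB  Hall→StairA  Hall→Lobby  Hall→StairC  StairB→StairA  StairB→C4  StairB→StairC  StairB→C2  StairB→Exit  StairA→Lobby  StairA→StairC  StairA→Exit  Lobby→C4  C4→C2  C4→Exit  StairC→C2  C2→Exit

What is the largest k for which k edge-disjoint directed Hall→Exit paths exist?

4

Assign every edge capacity 1; by Menger, the answer equals the max flow.
Path Hall→StairB→Exit (+1); total 1.
Path Hall→StairA→Exit (+1); total 2.
Path Hall→Lobby→C4→Exit (+1); total 3.
Path Hall→StairC→C2→Exit (+1); total 4.
No residual Hall→Exit path; max flow = 4.
Certifying cut of size 4: {Hall→Lobby, Hall→StairA, Hall→StairB, Hall→StairC}.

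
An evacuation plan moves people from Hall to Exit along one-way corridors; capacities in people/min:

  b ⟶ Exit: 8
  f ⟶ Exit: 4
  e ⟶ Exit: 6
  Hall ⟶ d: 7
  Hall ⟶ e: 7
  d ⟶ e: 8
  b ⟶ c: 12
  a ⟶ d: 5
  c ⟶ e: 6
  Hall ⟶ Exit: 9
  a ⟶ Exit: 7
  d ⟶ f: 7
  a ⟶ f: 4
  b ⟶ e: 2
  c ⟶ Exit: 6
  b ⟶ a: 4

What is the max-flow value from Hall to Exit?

Augment Hall→Exit: bottleneck 9, flow now 9.
Augment Hall→e→Exit: bottleneck 6, flow now 15.
Augment Hall→d→f→Exit: bottleneck 4, flow now 19.
No augmenting path remains; maximum flow = 19.
In the residual graph, reachable from Hall: {Hall, d, e, f}.
Min-cut edges: Hall→Exit (9), e→Exit (6), f→Exit (4); capacity 9 + 6 + 4 = 19.
This cut is saturated, so no flow can exceed 19.

19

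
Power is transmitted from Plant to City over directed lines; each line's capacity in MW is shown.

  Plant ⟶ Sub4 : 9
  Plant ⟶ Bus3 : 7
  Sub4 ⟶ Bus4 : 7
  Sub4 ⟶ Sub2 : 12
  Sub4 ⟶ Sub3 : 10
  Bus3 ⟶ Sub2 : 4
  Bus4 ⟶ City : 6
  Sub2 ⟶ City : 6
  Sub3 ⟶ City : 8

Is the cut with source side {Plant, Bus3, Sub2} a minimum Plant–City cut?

No — its capacity is 15, but the minimum cut has capacity 13.

Given cut capacity: 9 + 6 = 15.
Augment Plant→Sub4→Bus4→City: bottleneck 6, flow now 6.
Augment Plant→Sub4→Sub2→City: bottleneck 3, flow now 9.
Augment Plant→Bus3→Sub2→City: bottleneck 3, flow now 12.
Augment Plant→Bus3→Sub2→Sub4→Sub3→City: bottleneck 1, flow now 13. (uses reverse residual edge)
No augmenting path remains; maximum flow = 13.
In the residual graph, reachable from Plant: {Plant, Bus3}.
Min-cut edges: Plant→Sub4 (9), Bus3→Sub2 (4); capacity 9 + 4 = 13.
Cut capacity 15 exceeds the max flow 13, so it is not minimum.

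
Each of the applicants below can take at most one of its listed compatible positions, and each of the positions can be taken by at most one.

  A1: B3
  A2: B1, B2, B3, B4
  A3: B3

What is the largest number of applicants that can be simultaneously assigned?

Unit-capacity flow: source→left, listed edges, right→sink; max matching = max flow.
Augmenting path A1→B3 (+1); matched 1.
Augmenting path A2→B1 (+1); matched 2.
No augmenting path remains; maximum matching = 2.
König certificate: {A2, B3} is a vertex cover of size 2 (every listed pair touches it), so no matching can be larger.

2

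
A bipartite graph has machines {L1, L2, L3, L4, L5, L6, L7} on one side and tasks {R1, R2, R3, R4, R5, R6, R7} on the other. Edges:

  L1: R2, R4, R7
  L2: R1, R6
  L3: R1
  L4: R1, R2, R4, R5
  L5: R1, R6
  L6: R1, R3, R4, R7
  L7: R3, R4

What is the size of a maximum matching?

Unit-capacity flow: source→left, listed edges, right→sink; max matching = max flow.
Augmenting path L1→R2 (+1); matched 1.
Augmenting path L2→R1 (+1); matched 2.
Augmenting path L4→R4 (+1); matched 3.
Augmenting path L5→R6 (+1); matched 4.
Augmenting path L6→R3 (+1); matched 5.
Augmenting path L7→R3→L6→R7 (+1); matched 6.
No augmenting path remains; maximum matching = 6.
König certificate: {L1, L4, L6, L7, R1, R6} is a vertex cover of size 6 (every listed pair touches it), so no matching can be larger.

6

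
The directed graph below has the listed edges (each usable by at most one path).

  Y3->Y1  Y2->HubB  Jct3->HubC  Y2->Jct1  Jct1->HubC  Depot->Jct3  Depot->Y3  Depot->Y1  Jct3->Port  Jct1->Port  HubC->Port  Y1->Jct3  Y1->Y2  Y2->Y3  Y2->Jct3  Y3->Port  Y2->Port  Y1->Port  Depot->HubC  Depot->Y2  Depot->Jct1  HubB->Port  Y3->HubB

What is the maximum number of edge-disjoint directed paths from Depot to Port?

6

Assign every edge capacity 1; by Menger, the answer equals the max flow.
Path Depot→Y2→Port (+1); total 1.
Path Depot→Jct1→Port (+1); total 2.
Path Depot→Y3→Port (+1); total 3.
Path Depot→Y1→Port (+1); total 4.
Path Depot→Jct3→Port (+1); total 5.
Path Depot→HubC→Port (+1); total 6.
No residual Depot→Port path; max flow = 6.
Certifying cut of size 6: {Depot→HubC, Depot→Jct1, Depot→Jct3, Depot→Y1, Depot→Y2, Depot→Y3}.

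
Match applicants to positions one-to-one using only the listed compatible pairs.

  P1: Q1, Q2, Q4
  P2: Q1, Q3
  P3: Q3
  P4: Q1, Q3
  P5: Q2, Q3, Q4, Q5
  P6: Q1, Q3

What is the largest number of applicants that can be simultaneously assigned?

4

Unit-capacity flow: source→left, listed edges, right→sink; max matching = max flow.
Augmenting path P1→Q1 (+1); matched 1.
Augmenting path P2→Q3 (+1); matched 2.
Augmenting path P5→Q2 (+1); matched 3.
Augmenting path P4→Q1→P1→Q4 (+1); matched 4.
No augmenting path remains; maximum matching = 4.
König certificate: {P1, P5, Q1, Q3} is a vertex cover of size 4 (every listed pair touches it), so no matching can be larger.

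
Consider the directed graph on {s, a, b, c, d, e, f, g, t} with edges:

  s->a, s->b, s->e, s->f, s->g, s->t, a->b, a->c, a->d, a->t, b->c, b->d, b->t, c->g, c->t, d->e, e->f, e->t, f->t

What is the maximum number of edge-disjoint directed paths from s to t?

5

Assign every edge capacity 1; by Menger, the answer equals the max flow.
Path s→t (+1); total 1.
Path s→a→t (+1); total 2.
Path s→b→t (+1); total 3.
Path s→e→t (+1); total 4.
Path s→f→t (+1); total 5.
No residual s→t path; max flow = 5.
Certifying cut of size 5: {s→a, s→b, s→e, s→f, s→t}.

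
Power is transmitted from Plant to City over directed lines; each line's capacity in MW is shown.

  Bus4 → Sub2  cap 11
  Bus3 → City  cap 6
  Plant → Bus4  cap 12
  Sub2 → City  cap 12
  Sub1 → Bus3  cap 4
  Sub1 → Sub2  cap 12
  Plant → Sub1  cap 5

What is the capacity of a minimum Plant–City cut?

Augment Plant→Bus4→Sub2→City: bottleneck 11, flow now 11.
Augment Plant→Sub1→Sub2→City: bottleneck 1, flow now 12.
Augment Plant→Sub1→Bus3→City: bottleneck 4, flow now 16.
No augmenting path remains; maximum flow = 16.
By max-flow min-cut, the minimum cut capacity equals the max flow.
In the residual graph, reachable from Plant: {Plant, Bus4}.
Min-cut edges: Plant→Sub1 (5), Bus4→Sub2 (11); capacity 5 + 11 = 16.

16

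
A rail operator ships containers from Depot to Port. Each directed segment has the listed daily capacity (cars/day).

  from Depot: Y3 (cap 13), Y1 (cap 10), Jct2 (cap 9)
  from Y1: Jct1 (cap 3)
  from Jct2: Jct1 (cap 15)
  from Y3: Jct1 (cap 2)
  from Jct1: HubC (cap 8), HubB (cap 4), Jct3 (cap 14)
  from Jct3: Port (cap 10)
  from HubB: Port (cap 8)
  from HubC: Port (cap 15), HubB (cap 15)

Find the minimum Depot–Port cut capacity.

Augment Depot→Y1→Jct1→Jct3→Port: bottleneck 3, flow now 3.
Augment Depot→Jct2→Jct1→Jct3→Port: bottleneck 7, flow now 10.
Augment Depot→Jct2→Jct1→HubB→Port: bottleneck 2, flow now 12.
Augment Depot→Y3→Jct1→HubB→Port: bottleneck 2, flow now 14.
No augmenting path remains; maximum flow = 14.
By max-flow min-cut, the minimum cut capacity equals the max flow.
In the residual graph, reachable from Depot: {Depot, Y1, Y3}.
Min-cut edges: Depot→Jct2 (9), Y1→Jct1 (3), Y3→Jct1 (2); capacity 9 + 3 + 2 = 14.

14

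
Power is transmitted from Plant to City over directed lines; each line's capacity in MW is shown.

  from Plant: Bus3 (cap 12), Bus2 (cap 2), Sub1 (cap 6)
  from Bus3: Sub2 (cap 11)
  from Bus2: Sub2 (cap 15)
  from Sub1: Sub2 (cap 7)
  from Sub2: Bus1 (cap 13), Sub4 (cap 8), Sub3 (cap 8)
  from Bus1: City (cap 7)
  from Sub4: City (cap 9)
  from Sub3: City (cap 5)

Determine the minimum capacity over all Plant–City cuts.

Augment Plant→Bus3→Sub2→Bus1→City: bottleneck 7, flow now 7.
Augment Plant→Bus3→Sub2→Sub4→City: bottleneck 4, flow now 11.
Augment Plant→Bus2→Sub2→Sub4→City: bottleneck 2, flow now 13.
Augment Plant→Sub1→Sub2→Sub4→City: bottleneck 2, flow now 15.
Augment Plant→Sub1→Sub2→Sub3→City: bottleneck 4, flow now 19.
No augmenting path remains; maximum flow = 19.
By max-flow min-cut, the minimum cut capacity equals the max flow.
In the residual graph, reachable from Plant: {Plant, Bus3}.
Min-cut edges: Plant→Bus2 (2), Plant→Sub1 (6), Bus3→Sub2 (11); capacity 2 + 6 + 11 = 19.

19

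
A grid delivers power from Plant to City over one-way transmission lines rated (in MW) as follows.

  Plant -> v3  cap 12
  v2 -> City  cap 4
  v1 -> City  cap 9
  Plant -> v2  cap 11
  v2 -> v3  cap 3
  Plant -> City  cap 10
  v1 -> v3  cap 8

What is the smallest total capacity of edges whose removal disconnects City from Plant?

Augment Plant→City: bottleneck 10, flow now 10.
Augment Plant→v2→City: bottleneck 4, flow now 14.
No augmenting path remains; maximum flow = 14.
By max-flow min-cut, the minimum cut capacity equals the max flow.
In the residual graph, reachable from Plant: {Plant, v2, v3}.
Min-cut edges: Plant→City (10), v2→City (4); capacity 10 + 4 = 14.

14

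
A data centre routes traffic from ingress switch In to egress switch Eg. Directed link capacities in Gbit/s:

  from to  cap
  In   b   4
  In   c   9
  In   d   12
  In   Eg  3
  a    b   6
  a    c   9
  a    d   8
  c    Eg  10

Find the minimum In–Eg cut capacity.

Augment In→Eg: bottleneck 3, flow now 3.
Augment In→c→Eg: bottleneck 9, flow now 12.
No augmenting path remains; maximum flow = 12.
By max-flow min-cut, the minimum cut capacity equals the max flow.
In the residual graph, reachable from In: {In, b, d}.
Min-cut edges: In→c (9), In→Eg (3); capacity 9 + 3 = 12.

12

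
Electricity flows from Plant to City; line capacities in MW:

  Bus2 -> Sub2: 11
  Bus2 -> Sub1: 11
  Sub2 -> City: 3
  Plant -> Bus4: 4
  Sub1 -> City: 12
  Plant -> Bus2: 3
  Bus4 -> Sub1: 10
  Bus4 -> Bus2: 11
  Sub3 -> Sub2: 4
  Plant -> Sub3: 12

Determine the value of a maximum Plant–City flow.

Augment Plant→Bus4→Sub1→City: bottleneck 4, flow now 4.
Augment Plant→Bus2→Sub2→City: bottleneck 3, flow now 7.
Augment Plant→Sub3→Sub2→Bus2→Sub1→City: bottleneck 3, flow now 10. (uses reverse residual edge)
No augmenting path remains; maximum flow = 10.
In the residual graph, reachable from Plant: {Plant, Sub3, Sub2}.
Min-cut edges: Plant→Bus4 (4), Plant→Bus2 (3), Sub2→City (3); capacity 4 + 3 + 3 = 10.
This cut is saturated, so no flow can exceed 10.

10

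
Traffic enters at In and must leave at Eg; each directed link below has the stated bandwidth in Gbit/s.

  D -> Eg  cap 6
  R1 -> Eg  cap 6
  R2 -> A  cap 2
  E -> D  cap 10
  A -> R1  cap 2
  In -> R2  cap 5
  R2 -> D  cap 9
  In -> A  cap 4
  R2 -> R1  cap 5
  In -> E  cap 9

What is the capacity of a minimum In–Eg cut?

Augment In→A→R1→Eg: bottleneck 2, flow now 2.
Augment In→R2→D→Eg: bottleneck 5, flow now 7.
Augment In→E→D→Eg: bottleneck 1, flow now 8.
Augment In→E→D→R2→R1→Eg: bottleneck 4, flow now 12. (uses reverse residual edge)
No augmenting path remains; maximum flow = 12.
By max-flow min-cut, the minimum cut capacity equals the max flow.
In the residual graph, reachable from In: {In, A, R2, E, D, R1}.
Min-cut edges: D→Eg (6), R1→Eg (6); capacity 6 + 6 = 12.

12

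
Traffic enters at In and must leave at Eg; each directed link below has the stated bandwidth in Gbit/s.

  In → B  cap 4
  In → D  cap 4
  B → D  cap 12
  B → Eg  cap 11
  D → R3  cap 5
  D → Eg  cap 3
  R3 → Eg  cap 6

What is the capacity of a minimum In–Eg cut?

Augment In→B→Eg: bottleneck 4, flow now 4.
Augment In→D→Eg: bottleneck 3, flow now 7.
Augment In→D→R3→Eg: bottleneck 1, flow now 8.
No augmenting path remains; maximum flow = 8.
By max-flow min-cut, the minimum cut capacity equals the max flow.
In the residual graph, reachable from In: {In}.
Min-cut edges: In→B (4), In→D (4); capacity 4 + 4 = 8.

8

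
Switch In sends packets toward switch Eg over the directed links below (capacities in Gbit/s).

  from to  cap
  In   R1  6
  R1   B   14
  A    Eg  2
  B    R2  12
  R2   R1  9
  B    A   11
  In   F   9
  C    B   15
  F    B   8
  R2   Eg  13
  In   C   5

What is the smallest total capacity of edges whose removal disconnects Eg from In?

Augment In→F→B→R2→Eg: bottleneck 8, flow now 8.
Augment In→C→B→R2→Eg: bottleneck 4, flow now 12.
Augment In→C→B→A→Eg: bottleneck 1, flow now 13.
Augment In→R1→B→A→Eg: bottleneck 1, flow now 14.
No augmenting path remains; maximum flow = 14.
By max-flow min-cut, the minimum cut capacity equals the max flow.
In the residual graph, reachable from In: {In, F, C, R1, B, A}.
Min-cut edges: B→R2 (12), A→Eg (2); capacity 12 + 2 = 14.

14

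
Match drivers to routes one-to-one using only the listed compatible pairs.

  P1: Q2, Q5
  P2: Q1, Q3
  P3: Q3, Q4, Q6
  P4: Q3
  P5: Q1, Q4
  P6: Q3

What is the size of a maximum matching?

5

Unit-capacity flow: source→left, listed edges, right→sink; max matching = max flow.
Augmenting path P1→Q2 (+1); matched 1.
Augmenting path P2→Q1 (+1); matched 2.
Augmenting path P3→Q3 (+1); matched 3.
Augmenting path P5→Q4 (+1); matched 4.
Augmenting path P4→Q3→P3→Q6 (+1); matched 5.
No augmenting path remains; maximum matching = 5.
König certificate: {P1, P2, P3, P5, Q3} is a vertex cover of size 5 (every listed pair touches it), so no matching can be larger.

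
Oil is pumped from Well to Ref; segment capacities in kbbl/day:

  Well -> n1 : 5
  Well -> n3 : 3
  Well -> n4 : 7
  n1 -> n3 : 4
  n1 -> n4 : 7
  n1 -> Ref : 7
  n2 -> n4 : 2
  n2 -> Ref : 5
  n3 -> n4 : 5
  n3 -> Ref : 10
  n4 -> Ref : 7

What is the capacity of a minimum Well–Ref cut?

Augment Well→n1→Ref: bottleneck 5, flow now 5.
Augment Well→n3→Ref: bottleneck 3, flow now 8.
Augment Well→n4→Ref: bottleneck 7, flow now 15.
No augmenting path remains; maximum flow = 15.
By max-flow min-cut, the minimum cut capacity equals the max flow.
In the residual graph, reachable from Well: {Well}.
Min-cut edges: Well→n1 (5), Well→n3 (3), Well→n4 (7); capacity 5 + 3 + 7 = 15.

15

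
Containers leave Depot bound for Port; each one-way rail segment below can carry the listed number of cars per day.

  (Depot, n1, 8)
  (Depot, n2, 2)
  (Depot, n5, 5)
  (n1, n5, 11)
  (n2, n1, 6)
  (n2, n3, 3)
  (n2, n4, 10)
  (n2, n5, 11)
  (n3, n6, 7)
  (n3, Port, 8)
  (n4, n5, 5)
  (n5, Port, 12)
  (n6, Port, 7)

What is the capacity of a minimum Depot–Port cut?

Augment Depot→n5→Port: bottleneck 5, flow now 5.
Augment Depot→n1→n5→Port: bottleneck 7, flow now 12.
Augment Depot→n2→n3→Port: bottleneck 2, flow now 14.
No augmenting path remains; maximum flow = 14.
By max-flow min-cut, the minimum cut capacity equals the max flow.
In the residual graph, reachable from Depot: {Depot, n1, n5}.
Min-cut edges: Depot→n2 (2), n5→Port (12); capacity 2 + 12 = 14.

14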